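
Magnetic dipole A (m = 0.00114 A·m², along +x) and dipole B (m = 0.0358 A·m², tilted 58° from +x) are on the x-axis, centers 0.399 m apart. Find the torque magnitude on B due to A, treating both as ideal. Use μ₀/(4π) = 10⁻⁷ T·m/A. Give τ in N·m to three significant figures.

τ ≈ 1.09×10⁻¹⁰ N·m

Dipole B is on the axis of dipole A, so B₁ there is axial: B₁ = (μ₀/4π)·2m₁/r³ along +x.
B₁ = 2(10⁻⁷)(0.00114)/(0.399)³ = 3.589×10⁻⁹ T.
τ = m₂ B₁ sinθ.
τ = (0.0358)(3.589×10⁻⁹)·sin58° = 1.090×10⁻¹⁰ N·m.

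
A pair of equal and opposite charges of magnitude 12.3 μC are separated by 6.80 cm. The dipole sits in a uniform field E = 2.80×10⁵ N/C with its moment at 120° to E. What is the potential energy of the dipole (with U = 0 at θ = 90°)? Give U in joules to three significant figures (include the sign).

U ≈ 0.117 J

Dipole moment p = qd = (1.23×10⁻⁵ C)(0.0680 m) = 8.364×10⁻⁷ C·m.
U = −p·E = −pE cosθ.
U = −(8.364×10⁻⁷)(2.80×10⁵)·cos120° = 0.1171 J.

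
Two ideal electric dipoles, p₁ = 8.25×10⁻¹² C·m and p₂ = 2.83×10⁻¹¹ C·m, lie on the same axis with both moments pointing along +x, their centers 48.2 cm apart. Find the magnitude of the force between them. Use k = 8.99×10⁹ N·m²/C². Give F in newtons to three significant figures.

F ≈ 2.33×10⁻¹⁰ N

On-axis field of dipole 1 at distance r: E = 2kp₁/r³. Force on dipole 2 is F = p₂·dE/dr (gradient along axis).
dE/dr = −6kp₁/r⁴, so |F| = 6kp₁p₂/r⁴ (attractive for aligned moments).
F = 6(8.99×10⁹)(8.25×10⁻¹²)(2.83×10⁻¹¹)/(0.482)⁴ = 2.333×10⁻¹⁰ N.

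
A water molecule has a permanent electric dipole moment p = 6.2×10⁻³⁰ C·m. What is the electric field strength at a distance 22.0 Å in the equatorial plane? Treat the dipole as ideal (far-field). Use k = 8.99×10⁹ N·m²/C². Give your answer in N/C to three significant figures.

On the perpendicular bisector E = kp/r³ (half the axial value at the same distance).
E = (8.99×10⁹)(6.20×10⁻³⁰) / (2.20×10⁻⁹)³ = 5.235×10⁶ N/C.

E ≈ 5.23×10⁶ N/C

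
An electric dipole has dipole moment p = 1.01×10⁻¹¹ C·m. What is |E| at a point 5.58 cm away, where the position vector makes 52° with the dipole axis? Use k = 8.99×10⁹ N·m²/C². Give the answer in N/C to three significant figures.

At angle θ the dipole field magnitude is E = (kp/r³)·√(1 + 3cos²θ).
kp/r³ = (8.99×10⁹)(1.01×10⁻¹¹) / (0.0558)³ = 522.6 N/C.
√(1 + 3cos²52°) = √(1 + 3·0.3790) = √2.1371 ≈ 1.4619.
E ≈ 522.6 × 1.462 = 764.0 N/C.

E ≈ 764 N/C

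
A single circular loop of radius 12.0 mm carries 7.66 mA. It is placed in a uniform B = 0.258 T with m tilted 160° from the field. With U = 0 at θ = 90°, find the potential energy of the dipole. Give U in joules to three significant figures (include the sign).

U ≈ 8.40×10⁻⁷ J

Magnetic moment m = IA = Iπa² = (0.00766)·π·(0.0120)² = 3.465×10⁻⁶ A·m².
U = −m·B = −mB cosθ.
U = −(3.465×10⁻⁶)(0.258)·cos160° = 8.401×10⁻⁷ J.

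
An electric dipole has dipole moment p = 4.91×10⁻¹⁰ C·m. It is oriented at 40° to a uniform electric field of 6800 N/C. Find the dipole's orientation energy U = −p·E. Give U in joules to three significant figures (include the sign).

U = −p·E = −pE cosθ.
U = −(4.91×10⁻¹⁰)(6800)·cos40° = -2.558×10⁻⁶ J.

U ≈ -2.56×10⁻⁶ J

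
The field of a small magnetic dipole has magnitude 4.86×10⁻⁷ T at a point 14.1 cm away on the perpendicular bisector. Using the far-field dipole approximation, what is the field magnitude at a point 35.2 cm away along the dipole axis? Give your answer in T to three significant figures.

Dipole fields scale as 1/r³ in the far field.
The axial field is twice the equatorial field at the same r, so the geometry factor is 2/1.
B₂ = B₁ · (2/1) · (r₁/r₂)³ = 4.86×10⁻⁷ · 2 · (14.1/35.2)³.
(r₁/r₂)³ = (0.4006)³ = 0.06427.
B₂ ≈ 6.247×10⁻⁸ T.

B ≈ 6.25×10⁻⁸ T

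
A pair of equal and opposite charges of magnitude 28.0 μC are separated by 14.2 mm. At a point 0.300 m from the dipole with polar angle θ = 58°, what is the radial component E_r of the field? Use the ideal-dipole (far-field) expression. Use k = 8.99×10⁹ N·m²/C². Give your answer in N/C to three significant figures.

E_r ≈ 1.40×10⁵ N/C

Dipole moment p = qd = (2.80×10⁻⁵ C)(0.0142 m) = 3.976×10⁻⁷ C·m.
For a dipole, E_r = (2kp cosθ)/r³.
kp/r³ = (8.99×10⁹)(3.976×10⁻⁷)/(0.300)³ = 1.324×10⁵ N/C.
E_r = 2·1.324×10⁵·cos58° = 1.403×10⁵ N/C.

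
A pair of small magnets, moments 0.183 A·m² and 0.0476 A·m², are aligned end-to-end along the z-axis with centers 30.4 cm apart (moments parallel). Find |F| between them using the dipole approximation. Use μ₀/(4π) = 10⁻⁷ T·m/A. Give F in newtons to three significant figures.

F ≈ 6.12×10⁻⁷ N

On-axis B of dipole 1: B = (μ₀/4π)·2m₁/r³. Force on dipole 2: F = m₂·dB/dr.
dB/dr = −(μ₀/4π)·6m₁/r⁴, so |F| = (μ₀/4π)·6m₁m₂/r⁴.
F = 6(10⁻⁷)(0.183)(0.0476)/(0.304)⁴ = 6.119×10⁻⁷ N.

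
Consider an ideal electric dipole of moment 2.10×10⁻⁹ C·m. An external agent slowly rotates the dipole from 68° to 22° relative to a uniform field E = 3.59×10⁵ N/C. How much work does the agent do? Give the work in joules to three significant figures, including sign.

W ≈ -4.17×10⁻⁴ J

W_ext = ΔU = U(θ₂) − U(θ₁) = −pE cosθ₂ − (−pE cosθ₁) = pE(cosθ₁ − cosθ₂).
W = (2.10×10⁻⁹)(3.59×10⁵)·(cos68° − cos22°) = (7.539×10⁻⁴)·(-0.5526) = -4.166×10⁻⁴ J.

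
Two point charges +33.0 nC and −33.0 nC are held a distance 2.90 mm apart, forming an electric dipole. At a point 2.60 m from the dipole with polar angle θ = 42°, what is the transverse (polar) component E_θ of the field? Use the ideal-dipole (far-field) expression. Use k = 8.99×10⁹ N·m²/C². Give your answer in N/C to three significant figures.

Dipole moment p = qd = (3.30×10⁻⁸ C)(0.00290 m) = 9.57×10⁻¹¹ C·m.
For a dipole, E_θ = (kp sinθ)/r³.
kp/r³ = (8.99×10⁹)(9.57×10⁻¹¹)/(2.60)³ = 0.04895 N/C.
E_θ = 0.04895·sin42° = 0.03275 N/C.

E_θ ≈ 0.0328 N/C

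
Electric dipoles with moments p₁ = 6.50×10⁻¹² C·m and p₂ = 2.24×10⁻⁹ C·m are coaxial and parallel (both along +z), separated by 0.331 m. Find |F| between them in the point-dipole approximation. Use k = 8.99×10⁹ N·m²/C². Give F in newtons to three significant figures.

On-axis field of dipole 1 at distance r: E = 2kp₁/r³. Force on dipole 2 is F = p₂·dE/dr (gradient along axis).
dE/dr = −6kp₁/r⁴, so |F| = 6kp₁p₂/r⁴ (attractive for aligned moments).
F = 6(8.99×10⁹)(6.50×10⁻¹²)(2.24×10⁻⁹)/(0.331)⁴ = 6.543×10⁻⁸ N.

F ≈ 6.54×10⁻⁸ N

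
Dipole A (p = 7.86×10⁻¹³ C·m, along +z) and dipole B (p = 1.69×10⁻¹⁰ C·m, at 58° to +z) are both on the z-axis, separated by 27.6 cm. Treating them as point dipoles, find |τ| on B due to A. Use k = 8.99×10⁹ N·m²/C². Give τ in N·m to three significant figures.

The second dipole sits on the axis of the first, so the field there is axial: E₁ = 2kp₁/r³ along +z.
E₁ = 2(8.99×10⁹)(7.86×10⁻¹³)/(0.276)³ = 0.6722 N/C.
Torque on the second dipole: τ = p₂ E₁ sinθ.
τ = (1.69×10⁻¹⁰)(0.6722)·sin58° = 9.634×10⁻¹¹ N·m.

τ ≈ 9.63×10⁻¹¹ N·m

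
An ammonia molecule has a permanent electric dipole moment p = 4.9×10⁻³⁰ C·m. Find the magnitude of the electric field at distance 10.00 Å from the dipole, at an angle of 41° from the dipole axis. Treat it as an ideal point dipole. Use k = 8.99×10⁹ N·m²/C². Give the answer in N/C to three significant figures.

At angle θ the dipole field magnitude is E = (kp/r³)·√(1 + 3cos²θ).
kp/r³ = (8.99×10⁹)(4.90×10⁻³⁰) / (1.00×10⁻⁹)³ = 4.405×10⁷ N/C.
√(1 + 3cos²41°) = √(1 + 3·0.5696) = √2.7088 ≈ 1.6458.
E ≈ 4.405×10⁷ × 1.646 = 7.250×10⁷ N/C.

E ≈ 7.25×10⁷ N/C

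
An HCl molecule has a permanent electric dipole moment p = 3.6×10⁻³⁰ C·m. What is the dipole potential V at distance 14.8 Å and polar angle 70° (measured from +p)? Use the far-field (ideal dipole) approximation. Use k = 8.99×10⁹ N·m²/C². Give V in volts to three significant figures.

The dipole potential is V = kp cosθ / r².
V = (8.99×10⁹)(3.60×10⁻³⁰)·cos70° / (1.48×10⁻⁹)² = 0.005053 V.

V ≈ 0.00505 V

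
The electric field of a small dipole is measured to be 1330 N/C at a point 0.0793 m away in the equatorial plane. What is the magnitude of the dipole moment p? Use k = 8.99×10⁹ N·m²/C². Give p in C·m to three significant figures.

p ≈ 7.38×10⁻¹¹ C·m

In the equatorial plane E = kp/r³, so p = Er³/(k).
p = (1330)·(0.0793)³ / (8.99×10⁹) = 7.378×10⁻¹¹ C·m.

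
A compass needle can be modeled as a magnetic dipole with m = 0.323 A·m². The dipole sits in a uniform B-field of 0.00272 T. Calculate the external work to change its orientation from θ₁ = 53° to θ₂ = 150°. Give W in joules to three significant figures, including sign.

W ≈ 0.00129 J

W_ext = ΔU = −mB cosθ₂ + mB cosθ₁ = mB(cosθ₁ − cosθ₂).
W = (0.323)(0.00272)·(cos53° − cos150°) = (8.786×10⁻⁴)·(+1.4678) = 0.001290 J.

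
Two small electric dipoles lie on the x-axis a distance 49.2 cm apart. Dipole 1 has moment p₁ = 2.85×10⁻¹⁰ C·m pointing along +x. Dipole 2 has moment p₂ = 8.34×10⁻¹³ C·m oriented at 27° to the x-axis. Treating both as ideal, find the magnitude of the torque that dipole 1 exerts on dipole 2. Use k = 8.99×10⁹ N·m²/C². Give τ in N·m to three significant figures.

The second dipole sits on the axis of the first, so the field there is axial: E₁ = 2kp₁/r³ along +x.
E₁ = 2(8.99×10⁹)(2.85×10⁻¹⁰)/(0.492)³ = 43.03 N/C.
Torque on the second dipole: τ = p₂ E₁ sinθ.
τ = (8.34×10⁻¹³)(43.03)·sin27° = 1.629×10⁻¹¹ N·m.

τ ≈ 1.63×10⁻¹¹ N·m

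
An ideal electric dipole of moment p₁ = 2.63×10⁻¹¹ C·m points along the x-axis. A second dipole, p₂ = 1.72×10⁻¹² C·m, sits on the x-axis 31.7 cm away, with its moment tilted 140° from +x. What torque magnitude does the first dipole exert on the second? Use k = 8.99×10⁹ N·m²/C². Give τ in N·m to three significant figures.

The second dipole sits on the axis of the first, so the field there is axial: E₁ = 2kp₁/r³ along +x.
E₁ = 2(8.99×10⁹)(2.63×10⁻¹¹)/(0.317)³ = 14.84 N/C.
Torque on the second dipole: τ = p₂ E₁ sinθ.
τ = (1.72×10⁻¹²)(14.84)·sin140° = 1.641×10⁻¹¹ N·m.

τ ≈ 1.64×10⁻¹¹ N·m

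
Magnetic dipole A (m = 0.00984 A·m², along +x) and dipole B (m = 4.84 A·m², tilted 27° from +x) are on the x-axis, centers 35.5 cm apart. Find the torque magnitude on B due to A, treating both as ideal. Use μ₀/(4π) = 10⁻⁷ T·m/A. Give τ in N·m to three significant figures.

Dipole B is on the axis of dipole A, so B₁ there is axial: B₁ = (μ₀/4π)·2m₁/r³ along +x.
B₁ = 2(10⁻⁷)(0.00984)/(0.355)³ = 4.399×10⁻⁸ T.
τ = m₂ B₁ sinθ.
τ = (4.84)(4.399×10⁻⁸)·sin27° = 9.666×10⁻⁸ N·m.

τ ≈ 9.67×10⁻⁸ N·m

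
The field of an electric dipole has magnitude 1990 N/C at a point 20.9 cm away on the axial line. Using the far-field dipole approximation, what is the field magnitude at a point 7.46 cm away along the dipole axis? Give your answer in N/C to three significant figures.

Dipole fields scale as 1/r³ in the far field; the geometry is the same at both points.
E₂ = E₁ · (r₁/r₂)³ = 1990 · (20.9/7.46)³.
(r₁/r₂)³ = (2.802)³ = 21.99.
E₂ ≈ 4.376×10⁴ N/C.

E ≈ 4.38×10⁴ N/C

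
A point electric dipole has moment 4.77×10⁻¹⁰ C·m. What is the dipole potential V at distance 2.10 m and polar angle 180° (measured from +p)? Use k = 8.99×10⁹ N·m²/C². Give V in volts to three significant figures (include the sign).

The dipole potential is V = kp cosθ / r².
V = (8.99×10⁹)(4.77×10⁻¹⁰)·cos180° / (2.10)² = -0.9724 V.

V ≈ -0.972 V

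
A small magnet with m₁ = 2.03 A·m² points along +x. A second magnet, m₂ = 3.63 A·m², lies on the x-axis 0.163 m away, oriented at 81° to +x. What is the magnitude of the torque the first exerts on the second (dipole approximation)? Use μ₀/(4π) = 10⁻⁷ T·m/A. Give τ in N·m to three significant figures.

τ ≈ 3.36×10⁻⁴ N·m

Dipole B is on the axis of dipole A, so B₁ there is axial: B₁ = (μ₀/4π)·2m₁/r³ along +x.
B₁ = 2(10⁻⁷)(2.03)/(0.163)³ = 9.375×10⁻⁵ T.
τ = m₂ B₁ sinθ.
τ = (3.63)(9.375×10⁻⁵)·sin81° = 3.361×10⁻⁴ N·m.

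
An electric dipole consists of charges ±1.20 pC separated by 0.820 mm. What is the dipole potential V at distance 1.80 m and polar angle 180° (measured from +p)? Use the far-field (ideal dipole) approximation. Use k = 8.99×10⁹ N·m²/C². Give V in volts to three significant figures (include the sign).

Dipole moment p = qd = (1.20×10⁻¹² C)(8.20×10⁻⁴ m) = 9.84×10⁻¹⁶ C·m.
The dipole potential is V = kp cosθ / r².
V = (8.99×10⁹)(9.84×10⁻¹⁶)·cos180° / (1.80)² = -2.730×10⁻⁶ V.

V ≈ -2.73×10⁻⁶ V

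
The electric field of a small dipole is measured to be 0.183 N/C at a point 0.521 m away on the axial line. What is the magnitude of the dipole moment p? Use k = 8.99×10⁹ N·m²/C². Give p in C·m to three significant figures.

p ≈ 1.44×10⁻¹² C·m

On axis E = 2kp/r³, so p = Er³/(2k).
p = (0.183)·(0.521)³ / (2·8.99×10⁹) = 1.439×10⁻¹² C·m.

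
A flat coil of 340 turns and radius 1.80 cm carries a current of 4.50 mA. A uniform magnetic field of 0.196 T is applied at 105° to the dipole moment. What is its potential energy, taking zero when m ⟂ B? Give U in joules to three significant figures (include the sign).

U ≈ 7.90×10⁻⁵ J

m = NIA = NIπa² = 340·(0.00450)·π·(0.0180)² = 0.001557 A·m².
U = −m·B = −mB cosθ.
U = −(0.001557)(0.196)·cos105° = 7.898×10⁻⁵ J.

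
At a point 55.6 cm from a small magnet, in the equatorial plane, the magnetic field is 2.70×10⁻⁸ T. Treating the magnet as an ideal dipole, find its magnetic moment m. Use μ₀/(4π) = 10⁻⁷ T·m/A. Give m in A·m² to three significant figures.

m ≈ 0.0464 A·m²

In the equatorial plane B = (μ₀/4π)·m/r³, so m = Br³·4π/(μ₀).
m = (2.70×10⁻⁸)·(0.556)³ / (10⁻⁷) = 0.04641 A·m².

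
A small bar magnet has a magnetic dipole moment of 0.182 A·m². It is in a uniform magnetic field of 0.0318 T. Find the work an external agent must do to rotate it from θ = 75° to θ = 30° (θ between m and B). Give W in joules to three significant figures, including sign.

W_ext = ΔU = −mB cosθ₂ + mB cosθ₁ = mB(cosθ₁ − cosθ₂).
W = (0.182)(0.0318)·(cos75° − cos30°) = (0.005788)·(-0.6072) = -0.003514 J.

W ≈ -0.00351 J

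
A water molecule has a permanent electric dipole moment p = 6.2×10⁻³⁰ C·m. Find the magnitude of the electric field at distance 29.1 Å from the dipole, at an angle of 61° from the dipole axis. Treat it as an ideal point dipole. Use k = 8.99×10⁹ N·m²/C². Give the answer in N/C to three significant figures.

E ≈ 2.95×10⁶ N/C

At angle θ the dipole field magnitude is E = (kp/r³)·√(1 + 3cos²θ).
kp/r³ = (8.99×10⁹)(6.20×10⁻³⁰) / (2.91×10⁻⁹)³ = 2.262×10⁶ N/C.
√(1 + 3cos²61°) = √(1 + 3·0.2350) = √1.7051 ≈ 1.3058.
E ≈ 2.262×10⁶ × 1.306 = 2.954×10⁶ N/C.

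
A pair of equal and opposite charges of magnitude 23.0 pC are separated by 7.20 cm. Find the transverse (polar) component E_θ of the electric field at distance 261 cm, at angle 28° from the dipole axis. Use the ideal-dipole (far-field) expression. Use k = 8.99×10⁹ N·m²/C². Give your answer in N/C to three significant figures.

Dipole moment p = qd = (2.30×10⁻¹¹ C)(0.0720 m) = 1.656×10⁻¹² C·m.
For a dipole, E_θ = (kp sinθ)/r³.
kp/r³ = (8.99×10⁹)(1.656×10⁻¹²)/(2.61)³ = 8.373×10⁻⁴ N/C.
E_θ = 8.373×10⁻⁴·sin28° = 3.931×10⁻⁴ N/C.

E_θ ≈ 3.93×10⁻⁴ N/C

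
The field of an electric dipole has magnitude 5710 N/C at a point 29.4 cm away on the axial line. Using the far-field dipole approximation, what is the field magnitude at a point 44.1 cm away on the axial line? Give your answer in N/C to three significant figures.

Dipole fields scale as 1/r³ in the far field; the geometry is the same at both points.
E₂ = E₁ · (r₁/r₂)³ = 5710 · (29.4/44.1)³.
(r₁/r₂)³ = (0.6667)³ = 0.2963.
E₂ ≈ 1692 N/C.

E ≈ 1690 N/C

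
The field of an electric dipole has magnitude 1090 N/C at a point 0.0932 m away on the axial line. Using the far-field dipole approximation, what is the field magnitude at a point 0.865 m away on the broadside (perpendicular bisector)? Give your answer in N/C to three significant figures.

Dipole fields scale as 1/r³ in the far field.
The axial field is twice the equatorial field at the same r, so the geometry factor is 1/2.
E₂ = E₁ · (1/2) · (r₁/r₂)³ = 1090 · 0.5 · (0.0932/0.865)³.
(r₁/r₂)³ = (0.1077)³ = 0.001251.
E₂ ≈ 0.6817 N/C.

E ≈ 0.682 N/C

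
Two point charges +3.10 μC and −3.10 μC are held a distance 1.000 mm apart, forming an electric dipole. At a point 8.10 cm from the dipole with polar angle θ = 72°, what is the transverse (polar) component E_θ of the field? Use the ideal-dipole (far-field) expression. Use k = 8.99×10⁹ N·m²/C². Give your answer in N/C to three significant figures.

Dipole moment p = qd = (3.10×10⁻⁶ C)(0.00100 m) = 3.10×10⁻⁹ C·m.
For a dipole, E_θ = (kp sinθ)/r³.
kp/r³ = (8.99×10⁹)(3.10×10⁻⁹)/(0.0810)³ = 5.244×10⁴ N/C.
E_θ = 5.244×10⁴·sin72° = 4.987×10⁴ N/C.

E_θ ≈ 4.99×10⁴ N/C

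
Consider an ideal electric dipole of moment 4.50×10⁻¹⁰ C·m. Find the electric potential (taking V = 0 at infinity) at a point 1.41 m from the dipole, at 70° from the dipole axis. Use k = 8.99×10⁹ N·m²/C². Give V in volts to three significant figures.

The dipole potential is V = kp cosθ / r².
V = (8.99×10⁹)(4.50×10⁻¹⁰)·cos70° / (1.41)² = 0.6960 V.

V ≈ 0.696 V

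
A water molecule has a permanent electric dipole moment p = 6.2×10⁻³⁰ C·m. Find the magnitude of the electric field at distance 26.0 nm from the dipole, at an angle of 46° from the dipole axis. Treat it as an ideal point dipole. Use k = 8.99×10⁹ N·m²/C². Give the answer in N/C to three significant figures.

At angle θ the dipole field magnitude is E = (kp/r³)·√(1 + 3cos²θ).
kp/r³ = (8.99×10⁹)(6.20×10⁻³⁰) / (2.60×10⁻⁸)³ = 3171 N/C.
√(1 + 3cos²46°) = √(1 + 3·0.4826) = √2.4477 ≈ 1.5645.
E ≈ 3171 × 1.564 = 4961 N/C.

E ≈ 4960 N/C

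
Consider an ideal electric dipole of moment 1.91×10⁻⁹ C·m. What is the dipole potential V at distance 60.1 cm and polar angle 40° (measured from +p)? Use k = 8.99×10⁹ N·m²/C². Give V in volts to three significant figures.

V ≈ 36.4 V

The dipole potential is V = kp cosθ / r².
V = (8.99×10⁹)(1.91×10⁻⁹)·cos40° / (0.601)² = 36.42 V.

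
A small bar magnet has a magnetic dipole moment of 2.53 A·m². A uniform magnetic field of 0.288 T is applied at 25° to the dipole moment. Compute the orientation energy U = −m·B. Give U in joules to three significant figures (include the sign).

U ≈ -0.660 J

U = −m·B = −mB cosθ.
U = −(2.53)(0.288)·cos25° = -0.6604 J.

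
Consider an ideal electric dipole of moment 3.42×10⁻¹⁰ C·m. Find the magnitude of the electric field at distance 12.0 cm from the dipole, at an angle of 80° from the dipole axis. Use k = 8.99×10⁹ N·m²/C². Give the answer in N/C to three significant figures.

At angle θ the dipole field magnitude is E = (kp/r³)·√(1 + 3cos²θ).
kp/r³ = (8.99×10⁹)(3.42×10⁻¹⁰) / (0.120)³ = 1779 N/C.
√(1 + 3cos²80°) = √(1 + 3·0.0302) = √1.0905 ≈ 1.0443.
E ≈ 1779 × 1.044 = 1858 N/C.

E ≈ 1860 N/C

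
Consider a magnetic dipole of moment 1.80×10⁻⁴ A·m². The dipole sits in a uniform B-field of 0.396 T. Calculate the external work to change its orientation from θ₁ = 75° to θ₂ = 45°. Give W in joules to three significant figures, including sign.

W ≈ -3.20×10⁻⁵ J

W_ext = ΔU = −mB cosθ₂ + mB cosθ₁ = mB(cosθ₁ − cosθ₂).
W = (1.80×10⁻⁴)(0.396)·(cos75° − cos45°) = (7.128×10⁻⁵)·(-0.4483) = -3.195×10⁻⁵ J.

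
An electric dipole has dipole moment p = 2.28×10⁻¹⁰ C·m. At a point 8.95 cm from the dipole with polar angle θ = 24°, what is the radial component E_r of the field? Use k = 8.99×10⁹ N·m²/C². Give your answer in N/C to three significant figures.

For a dipole, E_r = (2kp cosθ)/r³.
kp/r³ = (8.99×10⁹)(2.28×10⁻¹⁰)/(0.0895)³ = 2859 N/C.
E_r = 2·2859·cos24° = 5224 N/C.

E_r ≈ 5220 N/C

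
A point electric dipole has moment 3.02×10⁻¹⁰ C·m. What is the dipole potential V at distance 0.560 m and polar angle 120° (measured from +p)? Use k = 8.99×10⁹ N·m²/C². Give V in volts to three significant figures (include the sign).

V ≈ -4.33 V

The dipole potential is V = kp cosθ / r².
V = (8.99×10⁹)(3.02×10⁻¹⁰)·cos120° / (0.560)² = -4.329 V.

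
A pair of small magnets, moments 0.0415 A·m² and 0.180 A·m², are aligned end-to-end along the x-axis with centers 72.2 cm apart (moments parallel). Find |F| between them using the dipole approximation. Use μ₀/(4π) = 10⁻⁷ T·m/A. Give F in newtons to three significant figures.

On-axis B of dipole 1: B = (μ₀/4π)·2m₁/r³. Force on dipole 2: F = m₂·dB/dr.
dB/dr = −(μ₀/4π)·6m₁/r⁴, so |F| = (μ₀/4π)·6m₁m₂/r⁴.
F = 6(10⁻⁷)(0.0415)(0.180)/(0.722)⁴ = 1.649×10⁻⁸ N.

F ≈ 1.65×10⁻⁸ N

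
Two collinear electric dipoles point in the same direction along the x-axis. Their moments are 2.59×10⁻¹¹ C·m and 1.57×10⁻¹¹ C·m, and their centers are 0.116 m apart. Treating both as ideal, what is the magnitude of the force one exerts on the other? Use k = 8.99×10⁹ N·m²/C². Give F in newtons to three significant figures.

On-axis field of dipole 1 at distance r: E = 2kp₁/r³. Force on dipole 2 is F = p₂·dE/dr (gradient along axis).
dE/dr = −6kp₁/r⁴, so |F| = 6kp₁p₂/r⁴ (attractive for aligned moments).
F = 6(8.99×10⁹)(2.59×10⁻¹¹)(1.57×10⁻¹¹)/(0.116)⁴ = 1.211×10⁻⁷ N.

F ≈ 1.21×10⁻⁷ N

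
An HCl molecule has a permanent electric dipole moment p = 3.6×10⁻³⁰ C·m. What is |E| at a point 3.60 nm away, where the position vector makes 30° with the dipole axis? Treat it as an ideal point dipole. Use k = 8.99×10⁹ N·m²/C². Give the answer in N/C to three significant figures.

E ≈ 1.25×10⁶ N/C

At angle θ the dipole field magnitude is E = (kp/r³)·√(1 + 3cos²θ).
kp/r³ = (8.99×10⁹)(3.60×10⁻³⁰) / (3.60×10⁻⁹)³ = 6.937×10⁵ N/C.
√(1 + 3cos²30°) = √(1 + 3·0.7500) = √3.2500 ≈ 1.8028.
E ≈ 6.937×10⁵ × 1.803 = 1.251×10⁶ N/C.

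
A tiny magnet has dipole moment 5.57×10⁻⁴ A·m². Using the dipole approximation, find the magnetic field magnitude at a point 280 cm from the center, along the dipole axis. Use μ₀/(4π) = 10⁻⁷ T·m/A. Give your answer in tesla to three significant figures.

B ≈ 5.07×10⁻¹² T

On axis B = (μ₀/4π)·2m/r³.
B = 2·(10⁻⁷)·(5.57×10⁻⁴) / (2.80)³ = 5.075×10⁻¹² T.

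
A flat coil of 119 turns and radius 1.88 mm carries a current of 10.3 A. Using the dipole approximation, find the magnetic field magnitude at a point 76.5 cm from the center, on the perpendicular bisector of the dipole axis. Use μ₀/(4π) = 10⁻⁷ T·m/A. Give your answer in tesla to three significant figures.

m = NIA = NIπa² = 119·(10.3)·π·(0.00188)² = 0.01361 A·m².
In the equatorial plane B = (μ₀/4π)·m/r³ (half the axial value).
B = (10⁻⁷)·(0.01361) / (0.765)³ = 3.040×10⁻⁹ T.

B ≈ 3.04×10⁻⁹ T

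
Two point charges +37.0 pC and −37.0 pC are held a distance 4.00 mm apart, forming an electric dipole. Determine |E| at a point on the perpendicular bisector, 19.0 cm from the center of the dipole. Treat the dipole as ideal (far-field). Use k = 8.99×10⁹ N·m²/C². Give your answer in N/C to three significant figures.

Dipole moment p = qd = (3.70×10⁻¹¹ C)(0.00400 m) = 1.48×10⁻¹³ C·m.
In the equatorial plane E = kp/r³.
E = (8.99×10⁹)(1.48×10⁻¹³) / (0.190)³ = 0.1940 N/C.

E ≈ 0.194 N/C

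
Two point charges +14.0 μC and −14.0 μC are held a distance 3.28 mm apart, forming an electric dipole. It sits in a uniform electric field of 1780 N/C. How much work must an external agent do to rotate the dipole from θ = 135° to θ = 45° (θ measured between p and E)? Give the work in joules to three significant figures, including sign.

Dipole moment p = qd = (1.40×10⁻⁵ C)(0.00328 m) = 4.592×10⁻⁸ C·m.
W_ext = ΔU = U(θ₂) − U(θ₁) = −pE cosθ₂ − (−pE cosθ₁) = pE(cosθ₁ − cosθ₂).
W = (4.592×10⁻⁸)(1780)·(cos135° − cos45°) = (8.174×10⁻⁵)·(-1.4142) = -1.156×10⁻⁴ J.

W ≈ -1.16×10⁻⁴ J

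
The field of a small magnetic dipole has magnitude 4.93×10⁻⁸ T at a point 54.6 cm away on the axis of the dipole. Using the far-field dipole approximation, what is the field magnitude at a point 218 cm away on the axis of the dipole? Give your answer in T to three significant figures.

Dipole fields scale as 1/r³ in the far field; the geometry is the same at both points.
B₂ = B₁ · (r₁/r₂)³ = 4.93×10⁻⁸ · (54.6/218)³.
(r₁/r₂)³ = (0.2505)³ = 0.01571.
B₂ ≈ 7.746×10⁻¹⁰ T.

B ≈ 7.75×10⁻¹⁰ T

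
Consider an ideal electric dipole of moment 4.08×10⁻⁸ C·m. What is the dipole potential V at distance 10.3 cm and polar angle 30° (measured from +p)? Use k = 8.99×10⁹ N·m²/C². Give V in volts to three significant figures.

V ≈ 2.99×10⁴ V

The dipole potential is V = kp cosθ / r².
V = (8.99×10⁹)(4.08×10⁻⁸)·cos30° / (0.103)² = 2.994×10⁴ V.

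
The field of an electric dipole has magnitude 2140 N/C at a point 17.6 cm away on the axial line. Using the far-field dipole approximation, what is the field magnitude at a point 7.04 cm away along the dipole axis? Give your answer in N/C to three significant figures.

E ≈ 3.34×10⁴ N/C

Dipole fields scale as 1/r³ in the far field; the geometry is the same at both points.
E₂ = E₁ · (r₁/r₂)³ = 2140 · (17.6/7.04)³.
(r₁/r₂)³ = (2.5)³ = 15.62.
E₂ ≈ 3.344×10⁴ N/C.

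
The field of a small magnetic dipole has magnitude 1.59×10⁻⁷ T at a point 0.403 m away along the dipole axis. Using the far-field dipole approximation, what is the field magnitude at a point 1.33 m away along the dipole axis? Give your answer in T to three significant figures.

Dipole fields scale as 1/r³ in the far field; the geometry is the same at both points.
B₂ = B₁ · (r₁/r₂)³ = 1.59×10⁻⁷ · (0.403/1.33)³.
(r₁/r₂)³ = (0.303)³ = 0.02782.
B₂ ≈ 4.423×10⁻⁹ T.

B ≈ 4.42×10⁻⁹ T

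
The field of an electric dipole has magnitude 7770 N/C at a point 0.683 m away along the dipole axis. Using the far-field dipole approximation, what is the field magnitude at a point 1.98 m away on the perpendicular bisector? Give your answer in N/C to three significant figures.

Dipole fields scale as 1/r³ in the far field.
The axial field is twice the equatorial field at the same r, so the geometry factor is 1/2.
E₂ = E₁ · (1/2) · (r₁/r₂)³ = 7770 · 0.5 · (0.683/1.98)³.
(r₁/r₂)³ = (0.3449)³ = 0.04105.
E₂ ≈ 159.5 N/C.

E ≈ 159 N/C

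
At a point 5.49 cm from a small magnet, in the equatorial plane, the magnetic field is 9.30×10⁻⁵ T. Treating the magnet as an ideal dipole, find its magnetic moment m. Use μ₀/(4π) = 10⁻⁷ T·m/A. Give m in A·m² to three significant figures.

In the equatorial plane B = (μ₀/4π)·m/r³, so m = Br³·4π/(μ₀).
m = (9.30×10⁻⁵)·(0.0549)³ / (10⁻⁷) = 0.1539 A·m².

m ≈ 0.154 A·m²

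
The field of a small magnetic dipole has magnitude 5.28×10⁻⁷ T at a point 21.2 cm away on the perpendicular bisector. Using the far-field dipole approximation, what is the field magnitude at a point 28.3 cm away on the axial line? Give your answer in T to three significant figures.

B ≈ 4.44×10⁻⁷ T

Dipole fields scale as 1/r³ in the far field.
The axial field is twice the equatorial field at the same r, so the geometry factor is 2/1.
B₂ = B₁ · (2/1) · (r₁/r₂)³ = 5.28×10⁻⁷ · 2 · (21.2/28.3)³.
(r₁/r₂)³ = (0.7491)³ = 0.4204.
B₂ ≈ 4.439×10⁻⁷ T.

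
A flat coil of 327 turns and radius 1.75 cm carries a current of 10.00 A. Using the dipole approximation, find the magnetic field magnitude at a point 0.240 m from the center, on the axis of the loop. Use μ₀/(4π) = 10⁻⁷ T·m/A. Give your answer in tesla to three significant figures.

B ≈ 4.55×10⁻⁵ T

m = NIA = NIπa² = 327·(10.0)·π·(0.0175)² = 3.146 A·m².
On axis B = (μ₀/4π)·2m/r³.
B = 2·(10⁻⁷)·(3.146) / (0.240)³ = 4.552×10⁻⁵ T.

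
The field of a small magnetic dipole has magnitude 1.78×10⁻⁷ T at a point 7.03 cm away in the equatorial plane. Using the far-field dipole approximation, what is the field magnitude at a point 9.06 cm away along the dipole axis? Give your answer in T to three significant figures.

Dipole fields scale as 1/r³ in the far field.
The axial field is twice the equatorial field at the same r, so the geometry factor is 2/1.
B₂ = B₁ · (2/1) · (r₁/r₂)³ = 1.78×10⁻⁷ · 2 · (7.03/9.06)³.
(r₁/r₂)³ = (0.7759)³ = 0.4672.
B₂ ≈ 1.663×10⁻⁷ T.

B ≈ 1.66×10⁻⁷ T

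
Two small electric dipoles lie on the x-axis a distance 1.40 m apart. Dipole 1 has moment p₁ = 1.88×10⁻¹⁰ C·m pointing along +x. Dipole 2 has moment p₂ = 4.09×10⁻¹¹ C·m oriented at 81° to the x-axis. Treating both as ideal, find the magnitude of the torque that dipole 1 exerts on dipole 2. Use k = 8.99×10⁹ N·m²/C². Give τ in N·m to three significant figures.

The second dipole sits on the axis of the first, so the field there is axial: E₁ = 2kp₁/r³ along +x.
E₁ = 2(8.99×10⁹)(1.88×10⁻¹⁰)/(1.40)³ = 1.232 N/C.
Torque on the second dipole: τ = p₂ E₁ sinθ.
τ = (4.09×10⁻¹¹)(1.232)·sin81° = 4.976×10⁻¹¹ N·m.

τ ≈ 4.98×10⁻¹¹ N·m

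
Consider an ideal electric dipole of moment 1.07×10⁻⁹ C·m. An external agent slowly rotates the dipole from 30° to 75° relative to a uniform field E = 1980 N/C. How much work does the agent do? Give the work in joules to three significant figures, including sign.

W ≈ 1.29×10⁻⁶ J

W_ext = ΔU = U(θ₂) − U(θ₁) = −pE cosθ₂ − (−pE cosθ₁) = pE(cosθ₁ − cosθ₂).
W = (1.07×10⁻⁹)(1980)·(cos30° − cos75°) = (2.119×10⁻⁶)·(+0.6072) = 1.286×10⁻⁶ J.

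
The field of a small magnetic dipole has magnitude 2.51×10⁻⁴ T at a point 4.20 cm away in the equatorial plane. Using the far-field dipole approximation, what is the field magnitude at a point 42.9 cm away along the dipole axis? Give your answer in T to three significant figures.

B ≈ 4.71×10⁻⁷ T

Dipole fields scale as 1/r³ in the far field.
The axial field is twice the equatorial field at the same r, so the geometry factor is 2/1.
B₂ = B₁ · (2/1) · (r₁/r₂)³ = 2.51×10⁻⁴ · 2 · (4.20/42.9)³.
(r₁/r₂)³ = (0.0979)³ = 0.0009384.
B₂ ≈ 4.711×10⁻⁷ T.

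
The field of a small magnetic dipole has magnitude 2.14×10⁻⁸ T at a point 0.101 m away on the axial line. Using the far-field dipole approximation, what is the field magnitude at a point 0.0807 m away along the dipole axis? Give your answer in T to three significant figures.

Dipole fields scale as 1/r³ in the far field; the geometry is the same at both points.
B₂ = B₁ · (r₁/r₂)³ = 2.14×10⁻⁸ · (0.101/0.0807)³.
(r₁/r₂)³ = (1.252)³ = 1.96.
B₂ ≈ 4.195×10⁻⁸ T.

B ≈ 4.20×10⁻⁸ T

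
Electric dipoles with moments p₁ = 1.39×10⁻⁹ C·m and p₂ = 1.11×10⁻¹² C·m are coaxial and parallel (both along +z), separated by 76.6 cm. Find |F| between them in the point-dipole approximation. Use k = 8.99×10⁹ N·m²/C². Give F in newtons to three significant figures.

F ≈ 2.42×10⁻¹⁰ N

On-axis field of dipole 1 at distance r: E = 2kp₁/r³. Force on dipole 2 is F = p₂·dE/dr (gradient along axis).
dE/dr = −6kp₁/r⁴, so |F| = 6kp₁p₂/r⁴ (attractive for aligned moments).
F = 6(8.99×10⁹)(1.39×10⁻⁹)(1.11×10⁻¹²)/(0.766)⁴ = 2.417×10⁻¹⁰ N.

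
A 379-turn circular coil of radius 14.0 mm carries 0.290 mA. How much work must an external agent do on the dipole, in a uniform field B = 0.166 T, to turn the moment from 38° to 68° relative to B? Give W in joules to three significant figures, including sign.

m = NIA = NIπa² = 379·(2.90×10⁻⁴)·π·(0.0140)² = 6.768×10⁻⁵ A·m².
W_ext = ΔU = −mB cosθ₂ + mB cosθ₁ = mB(cosθ₁ − cosθ₂).
W = (6.768×10⁻⁵)(0.166)·(cos38° − cos68°) = (1.123×10⁻⁵)·(+0.4134) = 4.645×10⁻⁶ J.

W ≈ 4.64×10⁻⁶ J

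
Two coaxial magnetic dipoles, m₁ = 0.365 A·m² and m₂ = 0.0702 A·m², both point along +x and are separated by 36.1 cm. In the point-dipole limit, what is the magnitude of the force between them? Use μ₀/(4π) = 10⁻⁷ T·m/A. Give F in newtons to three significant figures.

F ≈ 9.05×10⁻⁷ N

On-axis B of dipole 1: B = (μ₀/4π)·2m₁/r³. Force on dipole 2: F = m₂·dB/dr.
dB/dr = −(μ₀/4π)·6m₁/r⁴, so |F| = (μ₀/4π)·6m₁m₂/r⁴.
F = 6(10⁻⁷)(0.365)(0.0702)/(0.361)⁴ = 9.052×10⁻⁷ N.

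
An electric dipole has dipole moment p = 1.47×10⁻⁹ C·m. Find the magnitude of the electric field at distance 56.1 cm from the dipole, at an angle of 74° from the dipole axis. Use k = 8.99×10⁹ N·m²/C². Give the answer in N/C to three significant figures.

E ≈ 82.9 N/C

At angle θ the dipole field magnitude is E = (kp/r³)·√(1 + 3cos²θ).
kp/r³ = (8.99×10⁹)(1.47×10⁻⁹) / (0.561)³ = 74.85 N/C.
√(1 + 3cos²74°) = √(1 + 3·0.0760) = √1.2279 ≈ 1.1081.
E ≈ 74.85 × 1.108 = 82.94 N/C.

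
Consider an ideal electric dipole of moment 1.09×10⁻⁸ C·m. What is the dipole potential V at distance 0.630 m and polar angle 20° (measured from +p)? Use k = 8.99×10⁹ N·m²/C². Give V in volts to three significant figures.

The dipole potential is V = kp cosθ / r².
V = (8.99×10⁹)(1.09×10⁻⁸)·cos20° / (0.630)² = 232.0 V.

V ≈ 232 V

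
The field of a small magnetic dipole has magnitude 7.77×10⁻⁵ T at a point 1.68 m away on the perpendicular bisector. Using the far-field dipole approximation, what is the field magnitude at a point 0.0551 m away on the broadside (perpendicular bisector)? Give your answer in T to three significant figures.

B ≈ 2.20 T

Dipole fields scale as 1/r³ in the far field; the geometry is the same at both points.
B₂ = B₁ · (r₁/r₂)³ = 7.77×10⁻⁵ · (1.68/0.0551)³.
(r₁/r₂)³ = (30.49)³ = 2.834e+04.
B₂ ≈ 2.202 T.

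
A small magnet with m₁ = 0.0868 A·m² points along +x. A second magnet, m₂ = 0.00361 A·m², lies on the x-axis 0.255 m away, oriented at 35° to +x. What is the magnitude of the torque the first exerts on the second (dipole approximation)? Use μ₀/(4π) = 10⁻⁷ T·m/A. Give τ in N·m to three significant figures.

Dipole B is on the axis of dipole A, so B₁ there is axial: B₁ = (μ₀/4π)·2m₁/r³ along +x.
B₁ = 2(10⁻⁷)(0.0868)/(0.255)³ = 1.047×10⁻⁶ T.
τ = m₂ B₁ sinθ.
τ = (0.00361)(1.047×10⁻⁶)·sin35° = 2.168×10⁻⁹ N·m.

τ ≈ 2.17×10⁻⁹ N·m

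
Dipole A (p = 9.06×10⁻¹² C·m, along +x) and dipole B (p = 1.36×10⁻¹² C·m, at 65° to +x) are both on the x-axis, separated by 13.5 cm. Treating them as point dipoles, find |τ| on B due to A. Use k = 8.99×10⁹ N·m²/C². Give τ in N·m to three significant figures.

The second dipole sits on the axis of the first, so the field there is axial: E₁ = 2kp₁/r³ along +x.
E₁ = 2(8.99×10⁹)(9.06×10⁻¹²)/(0.135)³ = 66.21 N/C.
Torque on the second dipole: τ = p₂ E₁ sinθ.
τ = (1.36×10⁻¹²)(66.21)·sin65° = 8.161×10⁻¹¹ N·m.

τ ≈ 8.16×10⁻¹¹ N·m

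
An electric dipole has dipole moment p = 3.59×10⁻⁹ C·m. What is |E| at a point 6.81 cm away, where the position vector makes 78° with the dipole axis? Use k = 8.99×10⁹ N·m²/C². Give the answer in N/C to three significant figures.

At angle θ the dipole field magnitude is E = (kp/r³)·√(1 + 3cos²θ).
kp/r³ = (8.99×10⁹)(3.59×10⁻⁹) / (0.0681)³ = 1.022×10⁵ N/C.
√(1 + 3cos²78°) = √(1 + 3·0.0432) = √1.1297 ≈ 1.0629.
E ≈ 1.022×10⁵ × 1.063 = 1.086×10⁵ N/C.

E ≈ 1.09×10⁵ N/C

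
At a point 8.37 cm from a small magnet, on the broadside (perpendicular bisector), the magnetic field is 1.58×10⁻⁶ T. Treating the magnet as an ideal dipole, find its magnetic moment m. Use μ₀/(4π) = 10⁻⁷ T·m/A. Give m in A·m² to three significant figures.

In the equatorial plane B = (μ₀/4π)·m/r³, so m = Br³·4π/(μ₀).
m = (1.58×10⁻⁶)·(0.0837)³ / (10⁻⁷) = 0.009265 A·m².

m ≈ 0.00926 A·m²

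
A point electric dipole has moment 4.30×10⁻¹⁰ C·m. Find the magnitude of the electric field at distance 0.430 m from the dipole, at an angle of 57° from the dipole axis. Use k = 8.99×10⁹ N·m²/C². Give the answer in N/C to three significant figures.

At angle θ the dipole field magnitude is E = (kp/r³)·√(1 + 3cos²θ).
kp/r³ = (8.99×10⁹)(4.30×10⁻¹⁰) / (0.430)³ = 48.62 N/C.
√(1 + 3cos²57°) = √(1 + 3·0.2966) = √1.8899 ≈ 1.3747.
E ≈ 48.62 × 1.375 = 66.84 N/C.

E ≈ 66.8 N/C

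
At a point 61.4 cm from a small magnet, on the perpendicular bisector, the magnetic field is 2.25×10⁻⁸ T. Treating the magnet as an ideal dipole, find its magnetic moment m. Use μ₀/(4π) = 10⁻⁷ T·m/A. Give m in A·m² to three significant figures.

m ≈ 0.0521 A·m²

In the equatorial plane B = (μ₀/4π)·m/r³, so m = Br³·4π/(μ₀).
m = (2.25×10⁻⁸)·(0.614)³ / (10⁻⁷) = 0.05208 A·m².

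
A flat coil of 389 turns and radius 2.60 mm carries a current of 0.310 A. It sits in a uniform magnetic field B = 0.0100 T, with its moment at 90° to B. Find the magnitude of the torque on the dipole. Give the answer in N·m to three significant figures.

m = NIA = NIπa² = 389·(0.310)·π·(0.00260)² = 0.002561 A·m².
Torque on a magnetic dipole: τ = mB sinθ.
τ = (0.002561)(0.0100)·sin90° = 2.561×10⁻⁵ N·m.

τ ≈ 2.56×10⁻⁵ N·m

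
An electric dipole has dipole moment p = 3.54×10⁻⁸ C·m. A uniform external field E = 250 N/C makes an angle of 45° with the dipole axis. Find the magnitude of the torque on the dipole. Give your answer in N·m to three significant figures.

τ ≈ 6.26×10⁻⁶ N·m

Torque on an electric dipole: τ = pE sinθ.
τ = (3.54×10⁻⁸)(250)·sin45° = 6.258×10⁻⁶ N·m.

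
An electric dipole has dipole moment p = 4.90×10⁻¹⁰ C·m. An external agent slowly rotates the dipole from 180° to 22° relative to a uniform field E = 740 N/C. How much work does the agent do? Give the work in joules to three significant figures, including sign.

W_ext = ΔU = U(θ₂) − U(θ₁) = −pE cosθ₂ − (−pE cosθ₁) = pE(cosθ₁ − cosθ₂).
W = (4.90×10⁻¹⁰)(740)·(cos180° − cos22°) = (3.626×10⁻⁷)·(-1.9272) = -6.988×10⁻⁷ J.

W ≈ -6.99×10⁻⁷ J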